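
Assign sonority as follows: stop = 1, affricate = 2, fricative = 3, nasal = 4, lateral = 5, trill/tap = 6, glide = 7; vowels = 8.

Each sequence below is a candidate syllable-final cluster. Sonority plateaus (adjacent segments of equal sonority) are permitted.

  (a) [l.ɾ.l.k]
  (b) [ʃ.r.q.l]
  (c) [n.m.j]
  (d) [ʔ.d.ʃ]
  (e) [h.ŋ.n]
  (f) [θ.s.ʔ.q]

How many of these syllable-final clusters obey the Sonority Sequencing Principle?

(a) [l.ɾ.l.k]: profile 5-6-5-1 — violates.
(b) [ʃ.r.q.l]: profile 3-6-1-5 — violates.
(c) [n.m.j]: profile 4-4-7 — violates.
(d) [ʔ.d.ʃ]: profile 1-1-3 — violates.
(e) [h.ŋ.n]: profile 3-4-4 — violates.
(f) [θ.s.ʔ.q]: profile 3-3-1-1 — obeys.

1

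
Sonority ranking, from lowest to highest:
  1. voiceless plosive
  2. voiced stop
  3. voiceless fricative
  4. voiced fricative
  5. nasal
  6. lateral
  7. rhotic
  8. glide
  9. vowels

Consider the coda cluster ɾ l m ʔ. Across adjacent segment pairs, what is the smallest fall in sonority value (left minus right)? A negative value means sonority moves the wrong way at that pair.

/ɾ/: rhotic = 7.
/l/: lateral = 6.
/m/: nasal = 5.
/ʔ/: voiceless plosive = 1.
/ɾ/→/l/: change +1.
/l/→/m/: change +1.
/m/→/ʔ/: change +4.
Minimum = 1.

1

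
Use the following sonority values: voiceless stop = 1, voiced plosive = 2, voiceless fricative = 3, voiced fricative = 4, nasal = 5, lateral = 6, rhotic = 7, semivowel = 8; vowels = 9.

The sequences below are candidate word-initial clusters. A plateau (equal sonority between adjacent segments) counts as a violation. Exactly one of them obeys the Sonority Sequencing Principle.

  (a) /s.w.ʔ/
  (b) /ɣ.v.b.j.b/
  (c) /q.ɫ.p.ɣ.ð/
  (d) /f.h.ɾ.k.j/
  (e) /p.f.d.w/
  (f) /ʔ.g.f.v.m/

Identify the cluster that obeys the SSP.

(a) /s.w.ʔ/: profile 3-8-1 — violates.
(b) /ɣ.v.b.j.b/: profile 4-4-2-8-2 — violates.
(c) /q.ɫ.p.ɣ.ð/: profile 1-6-1-4-4 — violates.
(d) /f.h.ɾ.k.j/: profile 3-3-7-1-8 — violates.
(e) /p.f.d.w/: profile 1-3-2-8 — violates.
(f) /ʔ.g.f.v.m/: profile 1-2-3-4-5 — obeys.

f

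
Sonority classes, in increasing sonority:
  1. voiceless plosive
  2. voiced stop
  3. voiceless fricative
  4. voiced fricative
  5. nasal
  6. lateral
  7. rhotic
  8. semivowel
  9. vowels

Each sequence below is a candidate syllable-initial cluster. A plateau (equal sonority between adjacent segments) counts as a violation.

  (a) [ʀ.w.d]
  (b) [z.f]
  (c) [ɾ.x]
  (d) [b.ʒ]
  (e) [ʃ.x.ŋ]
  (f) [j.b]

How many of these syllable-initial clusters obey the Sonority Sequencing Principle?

(a) 7-8-2 → violates
(b) 4-3 → violates
(c) 7-3 → violates
(d) 2-4 → obeys
(e) 3-3-5 → violates
(f) 8-2 → violates

1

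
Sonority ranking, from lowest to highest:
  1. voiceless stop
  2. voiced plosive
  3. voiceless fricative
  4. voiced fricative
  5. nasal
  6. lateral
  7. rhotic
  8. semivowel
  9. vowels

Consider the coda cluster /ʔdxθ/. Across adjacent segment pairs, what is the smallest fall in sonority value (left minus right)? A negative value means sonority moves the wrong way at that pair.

-1

/ʔ/ — voiceless stop, sonority 1.
/d/ — voiced plosive, sonority 2.
/x/ — voiceless fricative, sonority 3.
/θ/ — voiceless fricative, sonority 3.
/ʔ/→/d/: change -1.
/d/→/x/: change -1.
/x/→/θ/: change +0.
Minimum = -1.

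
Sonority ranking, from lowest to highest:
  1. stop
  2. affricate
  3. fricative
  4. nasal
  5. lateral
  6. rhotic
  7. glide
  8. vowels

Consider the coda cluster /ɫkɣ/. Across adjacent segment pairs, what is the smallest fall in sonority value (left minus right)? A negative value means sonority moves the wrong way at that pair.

/ɫ/ — lateral, sonority 5.
/k/ — stop, sonority 1.
/ɣ/ — fricative, sonority 3.
/ɫ/→/k/: change +4.
/k/→/ɣ/: change -2.
Minimum = -2.

-2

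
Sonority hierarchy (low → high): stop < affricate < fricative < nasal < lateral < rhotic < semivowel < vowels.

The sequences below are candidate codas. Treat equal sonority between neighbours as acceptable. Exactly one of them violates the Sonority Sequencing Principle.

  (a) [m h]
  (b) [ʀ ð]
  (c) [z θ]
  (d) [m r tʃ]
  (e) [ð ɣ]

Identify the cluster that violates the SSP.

d

(a) sonority 4-3: well-formed.
(b) sonority 6-3: well-formed.
(c) sonority 3-3: well-formed.
(d) sonority 4-6-2: ill-formed.
(e) sonority 3-3: well-formed.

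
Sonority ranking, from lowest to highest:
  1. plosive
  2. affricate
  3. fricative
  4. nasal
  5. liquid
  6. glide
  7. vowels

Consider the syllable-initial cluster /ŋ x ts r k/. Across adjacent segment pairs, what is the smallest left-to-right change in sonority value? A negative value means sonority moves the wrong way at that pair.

-4

/ŋ/: nasal = 4.
/x/: fricative = 3.
/ts/: affricate = 2.
/r/: liquid = 5.
/k/: plosive = 1.
/ŋ/→/x/: change -1.
/x/→/ts/: change -1.
/ts/→/r/: change +3.
/r/→/k/: change -4.
Minimum = -4.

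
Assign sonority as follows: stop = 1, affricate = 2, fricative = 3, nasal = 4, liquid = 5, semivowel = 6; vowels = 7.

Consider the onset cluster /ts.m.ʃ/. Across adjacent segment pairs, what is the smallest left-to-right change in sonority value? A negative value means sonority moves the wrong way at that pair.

-1

/ts/ is an affricate (sonority 2).
/m/ is a nasal (sonority 4).
/ʃ/ is a fricative (sonority 3).
/ts/→/m/: change +2.
/m/→/ʃ/: change -1.
Minimum = -1.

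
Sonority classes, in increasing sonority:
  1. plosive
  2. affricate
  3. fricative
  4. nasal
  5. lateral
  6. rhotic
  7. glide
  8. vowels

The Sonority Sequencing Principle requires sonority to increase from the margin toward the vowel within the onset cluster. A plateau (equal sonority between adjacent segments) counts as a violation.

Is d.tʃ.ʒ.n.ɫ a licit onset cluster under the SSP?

/d/ — plosive, sonority 1.
/tʃ/ — affricate, sonority 2.
/ʒ/ — fricative, sonority 3.
/n/ — nasal, sonority 4.
/ɫ/ — lateral, sonority 5.
The profile 1-2-3-4-5 strictly rises, so the onset cluster satisfies the SSP.

yes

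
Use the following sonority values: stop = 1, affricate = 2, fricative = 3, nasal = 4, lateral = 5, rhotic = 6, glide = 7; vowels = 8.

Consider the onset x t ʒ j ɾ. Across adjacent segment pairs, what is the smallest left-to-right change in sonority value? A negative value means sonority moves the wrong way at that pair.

/x/ — fricative, sonority 3.
/t/ — stop, sonority 1.
/ʒ/ — fricative, sonority 3.
/j/ — glide, sonority 7.
/ɾ/ — rhotic, sonority 6.
/x/→/t/: change -2.
/t/→/ʒ/: change +2.
/ʒ/→/j/: change +4.
/j/→/ɾ/: change -1.
Minimum = -2.

-2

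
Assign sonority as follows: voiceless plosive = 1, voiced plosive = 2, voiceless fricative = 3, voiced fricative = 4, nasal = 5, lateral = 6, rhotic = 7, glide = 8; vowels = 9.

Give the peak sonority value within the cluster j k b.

8

/j/: glide = 8.
/k/: voiceless plosive = 1.
/b/: voiced plosive = 2.
The maximum is 8.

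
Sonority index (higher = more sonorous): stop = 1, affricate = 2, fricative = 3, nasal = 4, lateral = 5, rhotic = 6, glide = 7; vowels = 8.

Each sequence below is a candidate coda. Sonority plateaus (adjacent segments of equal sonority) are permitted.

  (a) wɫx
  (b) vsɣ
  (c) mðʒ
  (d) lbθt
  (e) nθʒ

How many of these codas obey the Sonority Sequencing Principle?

(a) 7-5-3 → obeys
(b) 3-3-3 → obeys
(c) 4-3-3 → obeys
(d) 5-1-3-1 → violates
(e) 4-3-3 → obeys

4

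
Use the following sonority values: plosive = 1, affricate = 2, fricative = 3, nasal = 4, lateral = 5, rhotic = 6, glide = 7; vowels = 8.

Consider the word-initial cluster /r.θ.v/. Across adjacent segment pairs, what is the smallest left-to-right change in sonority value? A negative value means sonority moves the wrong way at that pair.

-3

/r/: rhotic = 6.
/θ/: fricative = 3.
/v/: fricative = 3.
/r/→/θ/: change -3.
/θ/→/v/: change +0.
Minimum = -3.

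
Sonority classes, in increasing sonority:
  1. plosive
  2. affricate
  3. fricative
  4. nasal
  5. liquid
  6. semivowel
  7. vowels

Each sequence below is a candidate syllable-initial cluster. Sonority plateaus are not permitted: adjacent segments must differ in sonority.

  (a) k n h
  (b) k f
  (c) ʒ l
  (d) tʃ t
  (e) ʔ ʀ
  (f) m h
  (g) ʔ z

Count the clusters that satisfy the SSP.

(a) k n h: profile 1-4-3 — violates.
(b) k f: profile 1-3 — obeys.
(c) ʒ l: profile 3-5 — obeys.
(d) tʃ t: profile 2-1 — violates.
(e) ʔ ʀ: profile 1-5 — obeys.
(f) m h: profile 4-3 — violates.
(g) ʔ z: profile 1-3 — obeys.

4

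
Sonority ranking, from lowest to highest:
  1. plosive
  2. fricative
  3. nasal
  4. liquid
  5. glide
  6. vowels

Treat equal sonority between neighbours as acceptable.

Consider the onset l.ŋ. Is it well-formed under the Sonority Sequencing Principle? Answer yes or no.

no

/l/ is a liquid (sonority 4).
/ŋ/ is a nasal (sonority 3).
The profile is 4-3. Between /l/ (4) and /ŋ/ (3) sonority does not rise, so the cluster violates the SSP.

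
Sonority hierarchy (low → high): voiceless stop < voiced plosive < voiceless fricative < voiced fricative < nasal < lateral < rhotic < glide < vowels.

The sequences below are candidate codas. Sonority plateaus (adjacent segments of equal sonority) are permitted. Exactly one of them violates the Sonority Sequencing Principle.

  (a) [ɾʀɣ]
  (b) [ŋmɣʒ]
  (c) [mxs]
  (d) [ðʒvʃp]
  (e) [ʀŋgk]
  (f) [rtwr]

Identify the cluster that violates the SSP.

(a) sonority 7-7-4: well-formed.
(b) sonority 5-5-4-4: well-formed.
(c) sonority 5-3-3: well-formed.
(d) sonority 4-4-4-3-1: well-formed.
(e) sonority 7-5-2-1: well-formed.
(f) sonority 7-1-8-7: ill-formed.

f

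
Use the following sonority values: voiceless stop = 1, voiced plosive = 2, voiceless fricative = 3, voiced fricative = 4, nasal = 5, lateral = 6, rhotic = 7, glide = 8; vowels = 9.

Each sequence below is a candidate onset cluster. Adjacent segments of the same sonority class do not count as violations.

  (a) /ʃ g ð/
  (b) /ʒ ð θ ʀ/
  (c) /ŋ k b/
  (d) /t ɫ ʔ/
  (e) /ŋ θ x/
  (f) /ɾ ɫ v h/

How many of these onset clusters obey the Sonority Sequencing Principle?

(a) /ʃ g ð/: profile 3-2-4 — violates.
(b) /ʒ ð θ ʀ/: profile 4-4-3-7 — violates.
(c) /ŋ k b/: profile 5-1-2 — violates.
(d) /t ɫ ʔ/: profile 1-6-1 — violates.
(e) /ŋ θ x/: profile 5-3-3 — violates.
(f) /ɾ ɫ v h/: profile 7-6-4-3 — violates.

0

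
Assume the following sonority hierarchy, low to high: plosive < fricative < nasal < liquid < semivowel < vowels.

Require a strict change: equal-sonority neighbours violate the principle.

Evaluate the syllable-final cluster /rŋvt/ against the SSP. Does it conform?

yes

/r/ — liquid, sonority 4.
/ŋ/ — nasal, sonority 3.
/v/ — fricative, sonority 2.
/t/ — plosive, sonority 1.
The profile 4-3-2-1 strictly falls, so the syllable-final cluster satisfies the SSP.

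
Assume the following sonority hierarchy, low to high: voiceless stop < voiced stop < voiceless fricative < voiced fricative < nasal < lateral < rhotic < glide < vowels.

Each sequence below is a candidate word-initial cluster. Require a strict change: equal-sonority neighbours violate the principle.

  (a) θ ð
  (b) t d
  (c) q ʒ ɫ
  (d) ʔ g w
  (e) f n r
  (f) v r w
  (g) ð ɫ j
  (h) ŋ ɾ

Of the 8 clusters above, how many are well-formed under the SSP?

(a) θ ð: profile 3-4 — obeys.
(b) t d: profile 1-2 — obeys.
(c) q ʒ ɫ: profile 1-4-6 — obeys.
(d) ʔ g w: profile 1-2-8 — obeys.
(e) f n r: profile 3-5-7 — obeys.
(f) v r w: profile 4-7-8 — obeys.
(g) ð ɫ j: profile 4-6-8 — obeys.
(h) ŋ ɾ: profile 5-7 — obeys.

8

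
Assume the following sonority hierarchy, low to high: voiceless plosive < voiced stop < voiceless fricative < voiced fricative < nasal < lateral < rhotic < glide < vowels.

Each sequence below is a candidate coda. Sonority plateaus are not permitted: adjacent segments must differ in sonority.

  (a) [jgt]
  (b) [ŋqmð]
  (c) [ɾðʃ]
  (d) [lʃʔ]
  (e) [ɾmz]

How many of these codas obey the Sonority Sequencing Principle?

4

(a) sonority 8-2-1: well-formed.
(b) sonority 5-1-5-4: ill-formed.
(c) sonority 7-4-3: well-formed.
(d) sonority 6-3-1: well-formed.
(e) sonority 7-5-4: well-formed.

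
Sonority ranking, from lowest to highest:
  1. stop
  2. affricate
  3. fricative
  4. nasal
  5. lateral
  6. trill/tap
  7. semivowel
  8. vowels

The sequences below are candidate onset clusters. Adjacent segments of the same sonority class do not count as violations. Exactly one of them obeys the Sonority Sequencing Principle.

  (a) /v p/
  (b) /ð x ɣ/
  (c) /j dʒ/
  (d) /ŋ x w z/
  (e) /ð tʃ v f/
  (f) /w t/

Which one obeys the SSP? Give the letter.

(a) /v p/: profile 3-1 — violates.
(b) /ð x ɣ/: profile 3-3-3 — obeys.
(c) /j dʒ/: profile 7-2 — violates.
(d) /ŋ x w z/: profile 4-3-7-3 — violates.
(e) /ð tʃ v f/: profile 3-2-3-3 — violates.
(f) /w t/: profile 7-1 — violates.

b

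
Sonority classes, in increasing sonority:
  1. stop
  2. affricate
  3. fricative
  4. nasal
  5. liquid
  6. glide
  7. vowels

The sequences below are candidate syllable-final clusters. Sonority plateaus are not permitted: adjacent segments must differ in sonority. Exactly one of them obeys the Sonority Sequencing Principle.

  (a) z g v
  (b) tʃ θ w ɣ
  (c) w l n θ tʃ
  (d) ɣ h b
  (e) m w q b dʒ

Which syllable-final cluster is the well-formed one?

(a) z g v: profile 3-1-3 — violates.
(b) tʃ θ w ɣ: profile 2-3-6-3 — violates.
(c) w l n θ tʃ: profile 6-5-4-3-2 — obeys.
(d) ɣ h b: profile 3-3-1 — violates.
(e) m w q b dʒ: profile 4-6-1-1-2 — violates.

c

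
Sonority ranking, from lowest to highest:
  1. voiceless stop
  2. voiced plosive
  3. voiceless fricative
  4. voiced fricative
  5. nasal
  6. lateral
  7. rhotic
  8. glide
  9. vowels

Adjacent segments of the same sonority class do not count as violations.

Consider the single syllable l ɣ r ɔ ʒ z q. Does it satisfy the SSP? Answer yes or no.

Onset: /l/ is a lateral (sonority 6), /ɣ/ is a voiced fricative (sonority 4), /r/ is a rhotic (sonority 7); then the nucleus /ɔ/ (sonority 9).
Onset profile 6-4-7-9 — does not rise throughout.
Coda: /ʒ/ is a voiced fricative (sonority 4), /z/ is a voiced fricative (sonority 4), /q/ is a voiceless stop (sonority 1).
Coda profile 9-4-4-1 — falls from the nucleus.

no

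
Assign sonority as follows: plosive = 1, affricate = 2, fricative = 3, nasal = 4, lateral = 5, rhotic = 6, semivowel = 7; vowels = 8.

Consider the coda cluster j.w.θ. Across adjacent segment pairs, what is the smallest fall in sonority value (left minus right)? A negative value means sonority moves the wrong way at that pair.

/j/: semivowel = 7.
/w/: semivowel = 7.
/θ/: fricative = 3.
/j/→/w/: change +0.
/w/→/θ/: change +4.
Minimum = 0.

0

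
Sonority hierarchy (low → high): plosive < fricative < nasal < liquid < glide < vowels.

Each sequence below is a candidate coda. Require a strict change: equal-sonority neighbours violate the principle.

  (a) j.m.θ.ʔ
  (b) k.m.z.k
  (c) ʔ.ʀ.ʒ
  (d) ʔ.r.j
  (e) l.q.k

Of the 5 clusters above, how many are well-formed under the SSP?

(a) 5-3-2-1 → obeys
(b) 1-3-2-1 → violates
(c) 1-4-2 → violates
(d) 1-4-5 → violates
(e) 4-1-1 → violates

1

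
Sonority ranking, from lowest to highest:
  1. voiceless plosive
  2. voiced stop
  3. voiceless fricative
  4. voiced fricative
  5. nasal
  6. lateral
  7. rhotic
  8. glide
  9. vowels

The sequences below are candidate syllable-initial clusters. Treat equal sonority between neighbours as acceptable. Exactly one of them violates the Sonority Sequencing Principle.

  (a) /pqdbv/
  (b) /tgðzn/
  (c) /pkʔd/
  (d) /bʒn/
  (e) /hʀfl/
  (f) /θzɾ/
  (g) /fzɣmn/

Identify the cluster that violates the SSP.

(a) sonority 1-1-2-2-4: well-formed.
(b) sonority 1-2-4-4-5: well-formed.
(c) sonority 1-1-1-2: well-formed.
(d) sonority 2-4-5: well-formed.
(e) sonority 3-7-3-6: ill-formed.
(f) sonority 3-4-7: well-formed.
(g) sonority 3-4-4-5-5: well-formed.

e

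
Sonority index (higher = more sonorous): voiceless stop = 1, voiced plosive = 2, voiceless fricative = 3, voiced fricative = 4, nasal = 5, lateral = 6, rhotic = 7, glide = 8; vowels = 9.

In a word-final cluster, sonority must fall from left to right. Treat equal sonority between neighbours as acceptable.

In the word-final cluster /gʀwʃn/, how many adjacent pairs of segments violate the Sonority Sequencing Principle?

/g/: voiced plosive = 2.
/ʀ/: rhotic = 7.
/w/: glide = 8.
/ʃ/: voiceless fricative = 3.
/n/: nasal = 5.
/g/→/ʀ/: 2→7 (does not fall) — violation.
/ʀ/→/w/: 7→8 (does not fall) — violation.
/w/→/ʃ/: 8→3 (falls) — ok.
/ʃ/→/n/: 3→5 (does not fall) — violation.

3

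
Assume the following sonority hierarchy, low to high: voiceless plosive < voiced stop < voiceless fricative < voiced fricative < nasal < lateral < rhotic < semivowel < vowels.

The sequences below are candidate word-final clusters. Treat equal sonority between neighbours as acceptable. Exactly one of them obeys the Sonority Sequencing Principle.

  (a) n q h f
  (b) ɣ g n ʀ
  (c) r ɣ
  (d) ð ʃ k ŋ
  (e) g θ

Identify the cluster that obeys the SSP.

(a) sonority 5-1-3-3: ill-formed.
(b) sonority 4-2-5-7: ill-formed.
(c) sonority 7-4: well-formed.
(d) sonority 4-3-1-5: ill-formed.
(e) sonority 2-3: ill-formed.

c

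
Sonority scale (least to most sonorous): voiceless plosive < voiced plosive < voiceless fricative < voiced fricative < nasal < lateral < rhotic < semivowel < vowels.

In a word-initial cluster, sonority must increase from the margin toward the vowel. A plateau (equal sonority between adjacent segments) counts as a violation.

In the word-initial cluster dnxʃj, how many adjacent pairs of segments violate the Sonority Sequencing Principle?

2

/d/ — voiced plosive, sonority 2.
/n/ — nasal, sonority 5.
/x/ — voiceless fricative, sonority 3.
/ʃ/ — voiceless fricative, sonority 3.
/j/ — semivowel, sonority 8.
/d/→/n/: 2→5 (rises) — ok.
/n/→/x/: 5→3 (does not rise) — violation.
/x/→/ʃ/: 3→3 (plateau) — violation.
/ʃ/→/j/: 3→8 (rises) — ok.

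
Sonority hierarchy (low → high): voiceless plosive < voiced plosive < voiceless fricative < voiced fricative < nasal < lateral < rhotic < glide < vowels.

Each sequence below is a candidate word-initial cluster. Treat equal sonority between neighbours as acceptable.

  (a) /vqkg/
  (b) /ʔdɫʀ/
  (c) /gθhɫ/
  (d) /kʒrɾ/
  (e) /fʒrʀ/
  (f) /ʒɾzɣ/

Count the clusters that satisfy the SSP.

(a) sonority 4-1-1-2: ill-formed.
(b) sonority 1-2-6-7: well-formed.
(c) sonority 2-3-3-6: well-formed.
(d) sonority 1-4-7-7: well-formed.
(e) sonority 3-4-7-7: well-formed.
(f) sonority 4-7-4-4: ill-formed.

4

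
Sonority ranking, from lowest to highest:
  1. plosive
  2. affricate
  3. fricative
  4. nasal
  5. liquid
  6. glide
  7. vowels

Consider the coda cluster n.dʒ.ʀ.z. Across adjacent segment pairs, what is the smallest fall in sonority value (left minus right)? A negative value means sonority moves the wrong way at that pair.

/n/ — nasal, sonority 4.
/dʒ/ — affricate, sonority 2.
/ʀ/ — liquid, sonority 5.
/z/ — fricative, sonority 3.
/n/→/dʒ/: change +2.
/dʒ/→/ʀ/: change -3.
/ʀ/→/z/: change +2.
Minimum = -3.

-3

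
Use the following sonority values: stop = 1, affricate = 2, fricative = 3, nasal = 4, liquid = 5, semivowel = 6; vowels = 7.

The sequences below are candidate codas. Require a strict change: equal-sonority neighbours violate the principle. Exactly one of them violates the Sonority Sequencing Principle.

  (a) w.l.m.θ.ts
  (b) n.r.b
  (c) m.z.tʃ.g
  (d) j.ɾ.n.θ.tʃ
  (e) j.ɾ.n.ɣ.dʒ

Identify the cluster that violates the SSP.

b

(a) 6-5-4-3-2 → obeys
(b) 4-5-1 → violates
(c) 4-3-2-1 → obeys
(d) 6-5-4-3-2 → obeys
(e) 6-5-4-3-2 → obeys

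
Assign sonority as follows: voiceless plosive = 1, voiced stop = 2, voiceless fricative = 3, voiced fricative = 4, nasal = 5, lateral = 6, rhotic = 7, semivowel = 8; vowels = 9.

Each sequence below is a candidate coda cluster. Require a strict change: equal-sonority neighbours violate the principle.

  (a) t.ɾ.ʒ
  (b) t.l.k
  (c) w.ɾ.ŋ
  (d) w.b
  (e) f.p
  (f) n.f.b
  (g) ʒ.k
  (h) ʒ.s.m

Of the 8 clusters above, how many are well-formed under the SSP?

(a) sonority 1-7-4: ill-formed.
(b) sonority 1-6-1: ill-formed.
(c) sonority 8-7-5: well-formed.
(d) sonority 8-2: well-formed.
(e) sonority 3-1: well-formed.
(f) sonority 5-3-2: well-formed.
(g) sonority 4-1: well-formed.
(h) sonority 4-3-5: ill-formed.

5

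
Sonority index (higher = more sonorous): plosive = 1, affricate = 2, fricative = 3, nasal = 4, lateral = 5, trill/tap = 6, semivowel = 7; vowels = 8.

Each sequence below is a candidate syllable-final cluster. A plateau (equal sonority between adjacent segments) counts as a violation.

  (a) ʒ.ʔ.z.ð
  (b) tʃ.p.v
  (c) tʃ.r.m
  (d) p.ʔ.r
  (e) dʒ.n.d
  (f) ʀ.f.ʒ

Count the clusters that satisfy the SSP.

(a) 3-1-3-3 → violates
(b) 2-1-3 → violates
(c) 2-6-4 → violates
(d) 1-1-6 → violates
(e) 2-4-1 → violates
(f) 6-3-3 → violates

0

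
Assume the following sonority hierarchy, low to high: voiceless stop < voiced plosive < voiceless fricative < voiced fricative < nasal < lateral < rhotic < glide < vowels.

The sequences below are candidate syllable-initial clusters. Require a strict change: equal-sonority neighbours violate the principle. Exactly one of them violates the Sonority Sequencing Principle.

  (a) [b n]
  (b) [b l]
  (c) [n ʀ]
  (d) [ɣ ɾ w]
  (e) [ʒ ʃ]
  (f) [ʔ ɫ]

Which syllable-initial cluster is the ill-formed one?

e

(a) sonority 2-5: well-formed.
(b) sonority 2-6: well-formed.
(c) sonority 5-7: well-formed.
(d) sonority 4-7-8: well-formed.
(e) sonority 4-3: ill-formed.
(f) sonority 1-6: well-formed.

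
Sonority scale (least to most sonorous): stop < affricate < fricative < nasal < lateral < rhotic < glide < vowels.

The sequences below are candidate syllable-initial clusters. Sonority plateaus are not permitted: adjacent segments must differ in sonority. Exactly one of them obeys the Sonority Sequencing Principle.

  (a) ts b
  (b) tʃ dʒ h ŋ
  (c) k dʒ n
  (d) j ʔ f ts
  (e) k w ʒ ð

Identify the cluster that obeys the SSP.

c

(a) sonority 2-1: ill-formed.
(b) sonority 2-2-3-4: ill-formed.
(c) sonority 1-2-4: well-formed.
(d) sonority 7-1-3-2: ill-formed.
(e) sonority 1-7-3-3: ill-formed.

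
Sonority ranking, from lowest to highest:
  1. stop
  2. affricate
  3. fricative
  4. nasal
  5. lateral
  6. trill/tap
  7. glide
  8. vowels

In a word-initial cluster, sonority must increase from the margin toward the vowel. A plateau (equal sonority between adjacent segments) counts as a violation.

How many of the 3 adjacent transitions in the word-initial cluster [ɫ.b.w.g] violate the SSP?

2

/ɫ/: lateral = 5.
/b/: stop = 1.
/w/: glide = 7.
/g/: stop = 1.
/ɫ/→/b/: 5→1 (does not rise) — violation.
/b/→/w/: 1→7 (rises) — ok.
/w/→/g/: 7→1 (does not rise) — violation.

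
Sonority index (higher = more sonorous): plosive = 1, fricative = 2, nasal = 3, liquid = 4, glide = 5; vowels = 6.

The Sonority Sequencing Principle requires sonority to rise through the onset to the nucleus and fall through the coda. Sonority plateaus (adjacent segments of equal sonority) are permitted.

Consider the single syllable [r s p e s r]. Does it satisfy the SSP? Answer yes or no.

Onset: /r/ is a liquid (sonority 4), /s/ is a fricative (sonority 2), /p/ is a plosive (sonority 1); then the nucleus /e/ (sonority 6).
Onset profile 4-2-1-6 — does not rise throughout.
Coda: /s/ is a fricative (sonority 2), /r/ is a liquid (sonority 4).
Coda profile 6-2-4 — does not fall throughout.

no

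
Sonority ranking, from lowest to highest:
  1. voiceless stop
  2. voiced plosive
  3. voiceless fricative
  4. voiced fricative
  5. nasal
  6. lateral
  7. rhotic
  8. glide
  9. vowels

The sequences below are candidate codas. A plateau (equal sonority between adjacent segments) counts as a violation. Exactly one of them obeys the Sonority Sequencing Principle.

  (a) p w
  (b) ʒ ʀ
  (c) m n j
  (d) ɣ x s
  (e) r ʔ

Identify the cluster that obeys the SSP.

(a) sonority 1-8: ill-formed.
(b) sonority 4-7: ill-formed.
(c) sonority 5-5-8: ill-formed.
(d) sonority 4-3-3: ill-formed.
(e) sonority 7-1: well-formed.

e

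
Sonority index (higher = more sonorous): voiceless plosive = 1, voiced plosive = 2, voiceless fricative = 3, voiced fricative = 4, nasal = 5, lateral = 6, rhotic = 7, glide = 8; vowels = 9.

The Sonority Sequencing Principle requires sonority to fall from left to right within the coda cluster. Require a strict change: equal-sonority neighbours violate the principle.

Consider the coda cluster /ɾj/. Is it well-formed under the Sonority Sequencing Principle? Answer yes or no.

no

/ɾ/: rhotic = 7.
/j/: glide = 8.
The profile is 7-8. Between /ɾ/ (7) and /j/ (8) sonority does not fall, so the cluster violates the SSP.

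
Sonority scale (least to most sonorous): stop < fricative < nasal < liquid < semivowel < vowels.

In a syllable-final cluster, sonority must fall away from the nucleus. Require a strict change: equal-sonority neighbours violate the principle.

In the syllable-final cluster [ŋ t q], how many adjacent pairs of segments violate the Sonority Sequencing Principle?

/ŋ/ is a nasal (sonority 3).
/t/ is a stop (sonority 1).
/q/ is a stop (sonority 1).
/ŋ/→/t/: 3→1 (falls) — ok.
/t/→/q/: 1→1 (plateau) — violation.

1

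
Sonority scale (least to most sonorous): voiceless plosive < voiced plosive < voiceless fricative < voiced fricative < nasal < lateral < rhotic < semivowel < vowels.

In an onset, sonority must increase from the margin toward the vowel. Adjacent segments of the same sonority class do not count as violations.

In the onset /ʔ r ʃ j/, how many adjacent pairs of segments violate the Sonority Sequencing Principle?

/ʔ/ — voiceless plosive, sonority 1.
/r/ — rhotic, sonority 7.
/ʃ/ — voiceless fricative, sonority 3.
/j/ — semivowel, sonority 8.
/ʔ/→/r/: 1→7 (rises) — ok.
/r/→/ʃ/: 7→3 (does not rise) — violation.
/ʃ/→/j/: 3→8 (rises) — ok.

1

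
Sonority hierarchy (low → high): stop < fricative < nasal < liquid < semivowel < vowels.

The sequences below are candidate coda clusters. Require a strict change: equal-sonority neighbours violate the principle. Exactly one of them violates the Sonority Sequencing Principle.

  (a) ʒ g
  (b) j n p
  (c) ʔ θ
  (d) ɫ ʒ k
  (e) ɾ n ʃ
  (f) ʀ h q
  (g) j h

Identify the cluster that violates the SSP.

(a) ʒ g: profile 2-1 — obeys.
(b) j n p: profile 5-3-1 — obeys.
(c) ʔ θ: profile 1-2 — violates.
(d) ɫ ʒ k: profile 4-2-1 — obeys.
(e) ɾ n ʃ: profile 4-3-2 — obeys.
(f) ʀ h q: profile 4-2-1 — obeys.
(g) j h: profile 5-2 — obeys.

c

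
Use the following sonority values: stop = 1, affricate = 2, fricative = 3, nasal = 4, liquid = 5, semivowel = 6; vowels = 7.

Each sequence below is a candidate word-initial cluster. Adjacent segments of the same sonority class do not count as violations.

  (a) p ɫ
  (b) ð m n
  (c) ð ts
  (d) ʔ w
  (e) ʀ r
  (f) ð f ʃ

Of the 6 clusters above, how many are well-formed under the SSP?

(a) sonority 1-5: well-formed.
(b) sonority 3-4-4: well-formed.
(c) sonority 3-2: ill-formed.
(d) sonority 1-6: well-formed.
(e) sonority 5-5: well-formed.
(f) sonority 3-3-3: well-formed.

5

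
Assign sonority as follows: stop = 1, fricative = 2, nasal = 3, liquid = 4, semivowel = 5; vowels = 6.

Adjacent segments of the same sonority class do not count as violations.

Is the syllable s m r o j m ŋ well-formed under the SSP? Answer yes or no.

Onset: /s/ is a fricative (sonority 2), /m/ is a nasal (sonority 3), /r/ is a liquid (sonority 4); then the nucleus /o/ (sonority 6).
Onset profile 2-3-4-6 — rises to the nucleus.
Coda: /j/ is a semivowel (sonority 5), /m/ is a nasal (sonority 3), /ŋ/ is a nasal (sonority 3).
Coda profile 6-5-3-3 — falls from the nucleus.

yes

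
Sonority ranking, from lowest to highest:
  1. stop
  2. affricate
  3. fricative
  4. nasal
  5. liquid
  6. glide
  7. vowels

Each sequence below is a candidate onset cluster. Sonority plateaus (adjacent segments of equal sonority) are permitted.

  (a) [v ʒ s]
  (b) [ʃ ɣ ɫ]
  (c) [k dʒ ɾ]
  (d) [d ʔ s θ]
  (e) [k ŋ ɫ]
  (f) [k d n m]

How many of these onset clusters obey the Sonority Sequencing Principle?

(a) [v ʒ s]: profile 3-3-3 — obeys.
(b) [ʃ ɣ ɫ]: profile 3-3-5 — obeys.
(c) [k dʒ ɾ]: profile 1-2-5 — obeys.
(d) [d ʔ s θ]: profile 1-1-3-3 — obeys.
(e) [k ŋ ɫ]: profile 1-4-5 — obeys.
(f) [k d n m]: profile 1-1-4-4 — obeys.

6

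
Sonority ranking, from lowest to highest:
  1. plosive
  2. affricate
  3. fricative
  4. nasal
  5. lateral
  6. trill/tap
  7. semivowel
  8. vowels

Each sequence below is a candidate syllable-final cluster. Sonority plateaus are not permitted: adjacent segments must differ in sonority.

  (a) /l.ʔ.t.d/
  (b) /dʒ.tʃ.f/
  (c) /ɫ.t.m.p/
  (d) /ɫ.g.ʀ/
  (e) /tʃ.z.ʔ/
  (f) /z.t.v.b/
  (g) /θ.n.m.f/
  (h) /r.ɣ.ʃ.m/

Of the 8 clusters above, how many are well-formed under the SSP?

(a) sonority 5-1-1-1: ill-formed.
(b) sonority 2-2-3: ill-formed.
(c) sonority 5-1-4-1: ill-formed.
(d) sonority 5-1-6: ill-formed.
(e) sonority 2-3-1: ill-formed.
(f) sonority 3-1-3-1: ill-formed.
(g) sonority 3-4-4-3: ill-formed.
(h) sonority 6-3-3-4: ill-formed.

0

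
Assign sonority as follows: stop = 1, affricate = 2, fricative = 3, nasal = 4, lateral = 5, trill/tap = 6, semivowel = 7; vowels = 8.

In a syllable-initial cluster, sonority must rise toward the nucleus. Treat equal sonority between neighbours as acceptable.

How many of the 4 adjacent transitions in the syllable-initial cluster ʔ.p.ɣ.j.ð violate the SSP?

1

/ʔ/: stop = 1.
/p/: stop = 1.
/ɣ/: fricative = 3.
/j/: semivowel = 7.
/ð/: fricative = 3.
/ʔ/→/p/: 1→1 (plateau, allowed) — ok.
/p/→/ɣ/: 1→3 (rises) — ok.
/ɣ/→/j/: 3→7 (rises) — ok.
/j/→/ð/: 7→3 (does not rise) — violation.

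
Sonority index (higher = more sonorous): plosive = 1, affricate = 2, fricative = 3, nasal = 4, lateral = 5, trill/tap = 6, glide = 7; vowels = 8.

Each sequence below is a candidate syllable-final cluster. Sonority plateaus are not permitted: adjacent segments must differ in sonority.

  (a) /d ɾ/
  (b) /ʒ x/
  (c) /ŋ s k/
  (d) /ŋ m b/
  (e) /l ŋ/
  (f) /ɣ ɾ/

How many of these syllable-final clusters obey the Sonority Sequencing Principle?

2

(a) 1-6 → violates
(b) 3-3 → violates
(c) 4-3-1 → obeys
(d) 4-4-1 → violates
(e) 5-4 → obeys
(f) 3-6 → violates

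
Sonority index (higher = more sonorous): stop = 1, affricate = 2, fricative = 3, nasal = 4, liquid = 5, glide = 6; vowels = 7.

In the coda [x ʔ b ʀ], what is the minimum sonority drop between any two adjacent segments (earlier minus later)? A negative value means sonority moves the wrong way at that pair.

-4

/x/: fricative = 3.
/ʔ/: stop = 1.
/b/: stop = 1.
/ʀ/: liquid = 5.
/x/→/ʔ/: change +2.
/ʔ/→/b/: change +0.
/b/→/ʀ/: change -4.
Minimum = -4.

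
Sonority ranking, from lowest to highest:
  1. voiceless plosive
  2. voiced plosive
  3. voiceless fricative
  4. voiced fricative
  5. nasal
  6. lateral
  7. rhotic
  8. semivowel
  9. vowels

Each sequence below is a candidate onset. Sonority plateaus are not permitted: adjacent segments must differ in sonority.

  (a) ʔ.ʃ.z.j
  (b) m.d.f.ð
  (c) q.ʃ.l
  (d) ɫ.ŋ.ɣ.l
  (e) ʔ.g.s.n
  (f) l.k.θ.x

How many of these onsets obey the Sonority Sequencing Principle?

(a) sonority 1-3-4-8: well-formed.
(b) sonority 5-2-3-4: ill-formed.
(c) sonority 1-3-6: well-formed.
(d) sonority 6-5-4-6: ill-formed.
(e) sonority 1-2-3-5: well-formed.
(f) sonority 6-1-3-3: ill-formed.

3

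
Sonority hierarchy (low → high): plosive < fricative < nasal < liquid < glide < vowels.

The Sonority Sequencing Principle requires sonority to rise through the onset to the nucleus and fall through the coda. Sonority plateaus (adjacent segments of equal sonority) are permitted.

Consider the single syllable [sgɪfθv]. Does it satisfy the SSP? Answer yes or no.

no

Onset: /s/ is a fricative (sonority 2), /g/ is a plosive (sonority 1); then the nucleus /ɪ/ (sonority 6).
Onset profile 2-1-6 — does not rise throughout.
Coda: /f/ is a fricative (sonority 2), /θ/ is a fricative (sonority 2), /v/ is a fricative (sonority 2).
Coda profile 6-2-2-2 — falls from the nucleus.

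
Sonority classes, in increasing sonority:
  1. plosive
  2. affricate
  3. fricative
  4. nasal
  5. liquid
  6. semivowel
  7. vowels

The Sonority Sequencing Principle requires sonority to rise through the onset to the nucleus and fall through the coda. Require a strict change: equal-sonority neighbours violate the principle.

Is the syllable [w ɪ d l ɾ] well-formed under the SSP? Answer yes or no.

no

Onset: /w/ is a semivowel (sonority 6); then the nucleus /ɪ/ (sonority 7).
Onset profile 6-7 — rises to the nucleus.
Coda: /d/ is a plosive (sonority 1), /l/ is a liquid (sonority 5), /ɾ/ is a liquid (sonority 5).
Coda profile 7-1-5-5 — does not strictly fall throughout.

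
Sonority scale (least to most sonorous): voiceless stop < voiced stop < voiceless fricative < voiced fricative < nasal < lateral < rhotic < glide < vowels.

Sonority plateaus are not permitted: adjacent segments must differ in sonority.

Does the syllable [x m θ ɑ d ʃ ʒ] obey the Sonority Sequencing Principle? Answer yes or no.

no

Onset: /x/ is a voiceless fricative (sonority 3), /m/ is a nasal (sonority 5), /θ/ is a voiceless fricative (sonority 3); then the nucleus /ɑ/ (sonority 9).
Onset profile 3-5-3-9 — does not strictly rise throughout.
Coda: /d/ is a voiced stop (sonority 2), /ʃ/ is a voiceless fricative (sonority 3), /ʒ/ is a voiced fricative (sonority 4).
Coda profile 9-2-3-4 — does not strictly fall throughout.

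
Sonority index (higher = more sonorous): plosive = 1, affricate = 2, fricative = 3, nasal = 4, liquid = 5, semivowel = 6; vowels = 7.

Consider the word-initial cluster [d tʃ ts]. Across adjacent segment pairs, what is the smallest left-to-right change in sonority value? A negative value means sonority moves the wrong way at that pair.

0

/d/ is a plosive (sonority 1).
/tʃ/ is an affricate (sonority 2).
/ts/ is an affricate (sonority 2).
/d/→/tʃ/: change +1.
/tʃ/→/ts/: change +0.
Minimum = 0.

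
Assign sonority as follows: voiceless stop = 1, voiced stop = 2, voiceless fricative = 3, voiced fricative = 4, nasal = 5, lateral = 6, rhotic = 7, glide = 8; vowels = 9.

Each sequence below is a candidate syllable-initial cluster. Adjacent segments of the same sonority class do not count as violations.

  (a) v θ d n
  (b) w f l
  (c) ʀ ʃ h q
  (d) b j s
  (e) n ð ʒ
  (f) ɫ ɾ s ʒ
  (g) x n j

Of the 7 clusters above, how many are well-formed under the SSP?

1

(a) 4-3-2-5 → violates
(b) 8-3-6 → violates
(c) 7-3-3-1 → violates
(d) 2-8-3 → violates
(e) 5-4-4 → violates
(f) 6-7-3-4 → violates
(g) 3-5-8 → obeys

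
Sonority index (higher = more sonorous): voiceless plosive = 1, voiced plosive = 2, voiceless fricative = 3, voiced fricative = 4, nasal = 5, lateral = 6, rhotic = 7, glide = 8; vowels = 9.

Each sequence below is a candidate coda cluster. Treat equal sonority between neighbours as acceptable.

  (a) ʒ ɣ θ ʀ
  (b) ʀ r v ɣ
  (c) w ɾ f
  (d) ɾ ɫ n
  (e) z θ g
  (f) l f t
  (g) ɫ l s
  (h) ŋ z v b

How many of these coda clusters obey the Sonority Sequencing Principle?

(a) ʒ ɣ θ ʀ: profile 4-4-3-7 — violates.
(b) ʀ r v ɣ: profile 7-7-4-4 — obeys.
(c) w ɾ f: profile 8-7-3 — obeys.
(d) ɾ ɫ n: profile 7-6-5 — obeys.
(e) z θ g: profile 4-3-2 — obeys.
(f) l f t: profile 6-3-1 — obeys.
(g) ɫ l s: profile 6-6-3 — obeys.
(h) ŋ z v b: profile 5-4-4-2 — obeys.

7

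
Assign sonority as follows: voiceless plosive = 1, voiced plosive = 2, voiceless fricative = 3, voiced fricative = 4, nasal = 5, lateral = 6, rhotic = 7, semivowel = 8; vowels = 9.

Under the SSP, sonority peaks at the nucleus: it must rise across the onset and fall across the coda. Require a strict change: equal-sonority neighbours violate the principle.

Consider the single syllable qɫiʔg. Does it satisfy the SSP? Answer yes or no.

no

Onset: /q/ is a voiceless plosive (sonority 1), /ɫ/ is a lateral (sonority 6); then the nucleus /i/ (sonority 9).
Onset profile 1-6-9 — rises to the nucleus.
Coda: /ʔ/ is a voiceless plosive (sonority 1), /g/ is a voiced plosive (sonority 2).
Coda profile 9-1-2 — does not strictly fall throughout.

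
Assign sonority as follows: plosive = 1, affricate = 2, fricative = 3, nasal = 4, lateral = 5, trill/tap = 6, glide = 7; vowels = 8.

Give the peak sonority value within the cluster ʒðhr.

6

/ʒ/: fricative = 3.
/ð/: fricative = 3.
/h/: fricative = 3.
/r/: trill/tap = 6.
The maximum is 6.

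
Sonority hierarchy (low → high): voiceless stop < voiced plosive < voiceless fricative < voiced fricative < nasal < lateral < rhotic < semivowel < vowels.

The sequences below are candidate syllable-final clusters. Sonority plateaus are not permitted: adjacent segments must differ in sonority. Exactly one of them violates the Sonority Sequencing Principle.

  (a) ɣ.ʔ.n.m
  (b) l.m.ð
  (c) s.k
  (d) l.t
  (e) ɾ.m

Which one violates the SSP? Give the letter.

a

(a) ɣ.ʔ.n.m: profile 4-1-5-5 — violates.
(b) l.m.ð: profile 6-5-4 — obeys.
(c) s.k: profile 3-1 — obeys.
(d) l.t: profile 6-1 — obeys.
(e) ɾ.m: profile 7-5 — obeys.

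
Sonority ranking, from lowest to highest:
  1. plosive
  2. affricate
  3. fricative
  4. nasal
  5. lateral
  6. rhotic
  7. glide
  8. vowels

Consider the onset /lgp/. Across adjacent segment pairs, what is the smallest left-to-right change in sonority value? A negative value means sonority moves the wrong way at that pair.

/l/: lateral = 5.
/g/: plosive = 1.
/p/: plosive = 1.
/l/→/g/: change -4.
/g/→/p/: change +0.
Minimum = -4.

-4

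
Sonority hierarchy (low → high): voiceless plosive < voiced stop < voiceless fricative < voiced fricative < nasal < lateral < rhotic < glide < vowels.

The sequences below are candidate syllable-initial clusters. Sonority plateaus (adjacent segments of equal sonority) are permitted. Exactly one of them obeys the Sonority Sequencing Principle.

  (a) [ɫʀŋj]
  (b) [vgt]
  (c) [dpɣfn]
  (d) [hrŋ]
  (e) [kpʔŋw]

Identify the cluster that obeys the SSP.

e

(a) 6-7-5-8 → violates
(b) 4-2-1 → violates
(c) 2-1-4-3-5 → violates
(d) 3-7-5 → violates
(e) 1-1-1-5-8 → obeys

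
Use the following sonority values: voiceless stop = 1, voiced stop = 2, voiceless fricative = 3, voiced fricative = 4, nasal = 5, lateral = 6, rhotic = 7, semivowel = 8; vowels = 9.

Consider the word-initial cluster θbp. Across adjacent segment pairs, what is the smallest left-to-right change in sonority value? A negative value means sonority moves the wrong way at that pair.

/θ/ is a voiceless fricative (sonority 3).
/b/ is a voiced stop (sonority 2).
/p/ is a voiceless stop (sonority 1).
/θ/→/b/: change -1.
/b/→/p/: change -1.
Minimum = -1.

-1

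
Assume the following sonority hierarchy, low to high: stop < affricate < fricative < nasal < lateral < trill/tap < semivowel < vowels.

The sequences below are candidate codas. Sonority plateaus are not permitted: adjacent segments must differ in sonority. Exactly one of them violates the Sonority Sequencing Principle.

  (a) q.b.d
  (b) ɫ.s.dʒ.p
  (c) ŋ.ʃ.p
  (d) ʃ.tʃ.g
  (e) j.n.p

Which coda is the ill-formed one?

a

(a) sonority 1-1-1: ill-formed.
(b) sonority 5-3-2-1: well-formed.
(c) sonority 4-3-1: well-formed.
(d) sonority 3-2-1: well-formed.
(e) sonority 7-4-1: well-formed.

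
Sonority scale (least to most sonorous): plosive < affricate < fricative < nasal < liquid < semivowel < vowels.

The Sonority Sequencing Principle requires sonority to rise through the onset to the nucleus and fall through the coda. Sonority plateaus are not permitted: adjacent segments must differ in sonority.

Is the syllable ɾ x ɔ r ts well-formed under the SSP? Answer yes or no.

no

Onset: /ɾ/ is a liquid (sonority 5), /x/ is a fricative (sonority 3); then the nucleus /ɔ/ (sonority 7).
Onset profile 5-3-7 — does not strictly rise throughout.
Coda: /r/ is a liquid (sonority 5), /ts/ is an affricate (sonority 2).
Coda profile 7-5-2 — falls from the nucleus.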